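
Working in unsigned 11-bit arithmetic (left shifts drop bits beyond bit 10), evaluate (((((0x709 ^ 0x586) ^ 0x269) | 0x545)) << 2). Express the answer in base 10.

1948

0x709 = 11100001001
0x586 = 10110000110
→ ^ → 01010001111 = 655
0x269 = 01001101001
→ ^ → 00011100110 = 230
0x545 = 10101000101
→ | → 10111100111 = 1511
→ << 2 (mod 2^11) → 11110011100 = 1948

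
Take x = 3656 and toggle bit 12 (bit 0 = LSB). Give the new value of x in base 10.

7752

x = 0111001001000
bit 12 is currently 0; toggle it via x ^ (1 << 12) = x ^ 4096
→ 1111001001000 = 7752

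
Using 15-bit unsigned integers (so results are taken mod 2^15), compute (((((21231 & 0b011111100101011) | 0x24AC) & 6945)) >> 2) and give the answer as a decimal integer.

21231 = 101001011101111
0b011111100101011 = 011111100101011
→ & → 001001000101011 = 4651
0x24AC = 010010010101100
→ | → 011011010101111 = 13999
6945 = 001101100100001
→ & → 001001000100001 = 4641
→ >> 2 → 000010010001000 = 1160

1160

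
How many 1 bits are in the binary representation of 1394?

1394 = 10101110010
Count the 1s: 1 + 1 + 1 + 1 + 1 + 1 = 6

6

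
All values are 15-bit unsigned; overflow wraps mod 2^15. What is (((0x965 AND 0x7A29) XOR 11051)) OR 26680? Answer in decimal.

0x965 = 000100101100101
0x7A29 = 111101000101001
→ AND → 000100000100001 = 2081
11051 = 010101100101011
→ XOR → 010001100001010 = 8970
26680 = 110100000111000
→ OR → 110101100111010 = 27450

27450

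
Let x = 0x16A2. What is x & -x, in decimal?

x = 1011010100010 = 5794
-x (two's complement) = …0100101011110
AND   = 0000000000010 = 2
(x & -x isolates the lowest set bit of x.)

2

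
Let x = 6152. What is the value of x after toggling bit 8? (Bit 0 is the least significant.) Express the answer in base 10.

6408

x = 001100000001000
bit 8 is currently 0; toggle it via x ^ (1 << 8) = x ^ 256
→ 001100100001000 = 6408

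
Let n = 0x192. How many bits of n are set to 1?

4

0x192 = 110010010
Count the 1s: 1 + 1 + 1 + 1 = 4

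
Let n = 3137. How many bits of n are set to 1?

3137 = 110001000001
Count the 1s: 1 + 1 + 1 + 1 = 4

4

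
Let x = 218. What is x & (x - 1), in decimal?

x = 11011010 = 218
x - 1 = 11011001
AND   = 11011000 = 216
(x & (x - 1) clears the lowest set bit of x.)

216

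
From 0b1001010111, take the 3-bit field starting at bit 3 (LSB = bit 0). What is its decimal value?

2

v = 1001010111
Shift right by 3: 1001010
Mask low 3 bits: 010 = 2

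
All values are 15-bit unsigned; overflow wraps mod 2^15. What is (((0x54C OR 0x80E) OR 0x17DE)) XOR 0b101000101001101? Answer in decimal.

20115

0x54C = 000010101001100
0x80E = 000100000001110
→ OR → 000110101001110 = 3406
0x17DE = 001011111011110
→ OR → 001111111011110 = 8158
0b101000101001101 = 101000101001101
→ XOR → 100111010010011 = 20115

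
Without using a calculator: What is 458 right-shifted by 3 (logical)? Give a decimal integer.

57

458 = 111001010
shift right by 3 → 000111001 = 57
(equivalently, floor(458 / 8))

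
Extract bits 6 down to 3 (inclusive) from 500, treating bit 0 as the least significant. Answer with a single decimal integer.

14

v = 000111110100
Shift right by 3: 000111110
Mask low 4 bits: 1110 = 14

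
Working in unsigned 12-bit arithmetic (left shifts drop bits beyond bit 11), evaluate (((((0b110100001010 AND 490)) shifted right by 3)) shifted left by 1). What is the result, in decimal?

0b110100001010 = 110100001010
490 = 000111101010
→ AND → 000100001010 = 266
→ shifted right by 3 → 000000100001 = 33
→ shifted left by 1 (mod 2^12) → 000001000010 = 66

66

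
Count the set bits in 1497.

7

1497 = 10111011001
Count the 1s: 1 + 1 + 1 + 1 + 1 + 1 + 1 = 7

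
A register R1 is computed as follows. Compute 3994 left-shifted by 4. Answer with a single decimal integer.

3994 = 0000111110011010
shift left by 4 → 1111100110100000 = 63904
(equivalently, 3994 × 2^4 = 3994 × 16)

63904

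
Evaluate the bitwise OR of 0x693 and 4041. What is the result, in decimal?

4059

0x693 = 011010010011
4041 = 111111001001
 OR → 111111011011 = 4059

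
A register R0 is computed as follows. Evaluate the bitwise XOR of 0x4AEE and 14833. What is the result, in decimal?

0x4AEE = 100101011101110
14833 = 011100111110001
XOR → 111001100011111 = 29471

29471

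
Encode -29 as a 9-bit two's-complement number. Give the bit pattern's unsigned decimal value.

483

29 in 9 bits: 000011101
Invert: 111100010
Add 1:  111100011 = 483
(Check: 2^9 - 29 = 512 - 29 = 483.)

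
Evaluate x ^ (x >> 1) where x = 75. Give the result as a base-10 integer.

110

x = 1001011 = 75
x>>1 = 0100101
XOR  = 1101110 = 110
(x ^ (x >> 1) gives the standard binary-reflected Gray code of x.)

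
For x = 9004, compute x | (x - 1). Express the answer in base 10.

x = 10001100101100 = 9004
x - 1 = 10001100101011
OR    = 10001100101111 = 9007
(x | (x - 1) sets all bits below the lowest set bit.)

9007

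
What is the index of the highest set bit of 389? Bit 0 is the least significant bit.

389 = 110000101
The topmost 1 is at position 8 (since 2^8 = 256 ≤ 389 < 512).

8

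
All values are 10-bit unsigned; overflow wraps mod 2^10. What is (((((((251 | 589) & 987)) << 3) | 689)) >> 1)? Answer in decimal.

380

251 = 0011111011
589 = 1001001101
→ | → 1011111111 = 767
987 = 1111011011
→ & → 1011011011 = 731
→ << 3 (mod 2^10) → 1011011000 = 728
689 = 1010110001
→ | → 1011111001 = 761
→ >> 1 → 0101111100 = 380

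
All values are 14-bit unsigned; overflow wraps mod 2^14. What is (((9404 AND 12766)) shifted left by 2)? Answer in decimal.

624

9404 = 10010010111100
12766 = 11000111011110
→ AND → 10000010011100 = 8348
→ shifted left by 2 (mod 2^14) → 00001001110000 = 624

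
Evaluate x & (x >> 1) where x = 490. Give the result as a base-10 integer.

x = 111101010 = 490
x>>1 = 011110101
AND  = 011100000 = 224
(x & (x >> 1) has a 1 wherever x has two consecutive 1 bits.)

224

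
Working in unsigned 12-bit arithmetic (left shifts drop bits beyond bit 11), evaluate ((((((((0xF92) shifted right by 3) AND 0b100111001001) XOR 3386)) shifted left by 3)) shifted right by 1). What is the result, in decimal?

0xF92 = 111110010010
→ shifted right by 3 → 000111110010 = 498
0b100111001001 = 100111001001
→ AND → 000111000000 = 448
3386 = 110100111010
→ XOR → 110011111010 = 3322
→ shifted left by 3 (mod 2^12) → 011111010000 = 2000
→ shifted right by 1 → 001111101000 = 1000

1000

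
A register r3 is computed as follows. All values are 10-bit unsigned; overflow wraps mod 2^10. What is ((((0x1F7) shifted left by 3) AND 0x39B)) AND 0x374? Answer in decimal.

784

0x1F7 = 0111110111
→ shifted left by 3 (mod 2^10) → 1110111000 = 952
0x39B = 1110011011
→ AND → 1110011000 = 920
0x374 = 1101110100
→ AND → 1100010000 = 784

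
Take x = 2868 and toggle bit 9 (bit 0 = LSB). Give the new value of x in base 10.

x = 101100110100
bit 9 is currently 1; toggle it via x ^ (1 << 9) = x ^ 512
→ 100100110100 = 2356

2356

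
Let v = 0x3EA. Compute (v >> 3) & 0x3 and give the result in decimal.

1

v = 01111101010
Shift right by 3: 01111101
Mask low 2 bits: 01 = 1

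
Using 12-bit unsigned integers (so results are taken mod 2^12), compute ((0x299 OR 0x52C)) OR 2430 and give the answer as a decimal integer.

4095

0x299 = 001010011001
0x52C = 010100101100
→ OR → 011110111101 = 1981
2430 = 100101111110
→ OR → 111111111111 = 4095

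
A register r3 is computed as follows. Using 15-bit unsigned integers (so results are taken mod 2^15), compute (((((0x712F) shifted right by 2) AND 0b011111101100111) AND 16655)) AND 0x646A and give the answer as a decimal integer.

0x712F = 111000100101111
→ shifted right by 2 → 001110001001011 = 7243
0b011111101100111 = 011111101100111
→ AND → 001110001000011 = 7235
16655 = 100000100001111
→ AND → 000000000000011 = 3
0x646A = 110010001101010
→ AND → 000000000000010 = 2

2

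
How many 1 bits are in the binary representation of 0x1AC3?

7

0x1AC3 = 1101011000011
Count the 1s: 1 + 1 + 1 + 1 + 1 + 1 + 1 = 7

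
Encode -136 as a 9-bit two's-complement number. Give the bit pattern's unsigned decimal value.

136 in 9 bits: 010001000
Invert: 101110111
Add 1:  101111000 = 376
(Check: 2^9 - 136 = 512 - 136 = 376.)

376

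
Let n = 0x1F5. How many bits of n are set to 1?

7

0x1F5 = 111110101
Count the 1s: 1 + 1 + 1 + 1 + 1 + 1 + 1 = 7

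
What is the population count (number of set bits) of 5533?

8

5533 = 1010110011101
Count the 1s: 1 + 1 + 1 + 1 + 1 + 1 + 1 + 1 = 8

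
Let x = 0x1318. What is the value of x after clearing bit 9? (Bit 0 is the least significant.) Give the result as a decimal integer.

4376

x = 01001100011000
bit 9 is currently 1; clear it via x & ~(1 << 9) = x & ~512
→ 01000100011000 = 4376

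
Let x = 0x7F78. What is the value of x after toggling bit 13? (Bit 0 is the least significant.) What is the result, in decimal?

x = 111111101111000
bit 13 is currently 1; toggle it via x ^ (1 << 13) = x ^ 8192
→ 101111101111000 = 24440

24440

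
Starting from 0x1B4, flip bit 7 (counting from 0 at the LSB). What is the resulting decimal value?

308

x = 110110100
bit 7 is currently 1; toggle it via x ^ (1 << 7) = x ^ 128
→ 100110100 = 308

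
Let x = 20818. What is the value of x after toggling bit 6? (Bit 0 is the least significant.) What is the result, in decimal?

x = 101000101010010
bit 6 is currently 1; toggle it via x ^ (1 << 6) = x ^ 64
→ 101000100010010 = 20754

20754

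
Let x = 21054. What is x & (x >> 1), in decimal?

x = 101001000111110 = 21054
x>>1 = 010100100011111
AND  = 000000000011110 = 30
(x & (x >> 1) has a 1 wherever x has two consecutive 1 bits.)

30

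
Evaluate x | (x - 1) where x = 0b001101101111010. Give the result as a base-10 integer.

7035

x = 1101101111010 = 7034
x - 1 = 1101101111001
OR    = 1101101111011 = 7035
(x | (x - 1) sets all bits below the lowest set bit.)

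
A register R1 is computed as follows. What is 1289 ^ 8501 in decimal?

9276

1289 = 00010100001001
8501 = 10000100110101
XOR → 10010000111100 = 9276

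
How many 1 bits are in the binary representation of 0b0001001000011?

4

n = 1001000011
Count the 1s: 1 + 1 + 1 + 1 = 4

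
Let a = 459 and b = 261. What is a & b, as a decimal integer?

459 = 111001011
261 = 100000101
AND → 100000001 = 257

257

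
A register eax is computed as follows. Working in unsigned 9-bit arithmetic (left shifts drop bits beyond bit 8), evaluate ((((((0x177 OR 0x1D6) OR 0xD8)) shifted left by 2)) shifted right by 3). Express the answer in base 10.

0x177 = 101110111
0x1D6 = 111010110
→ OR → 111110111 = 503
0xD8 = 011011000
→ OR → 111111111 = 511
→ shifted left by 2 (mod 2^9) → 111111100 = 508
→ shifted right by 3 → 000111111 = 63

63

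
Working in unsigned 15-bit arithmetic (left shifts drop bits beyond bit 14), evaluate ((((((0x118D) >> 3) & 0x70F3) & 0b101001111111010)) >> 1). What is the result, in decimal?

0x118D = 001000110001101
→ >> 3 → 000001000110001 = 561
0x70F3 = 111000011110011
→ & → 000000000110001 = 49
0b101001111111010 = 101001111111010
→ & → 000000000110000 = 48
→ >> 1 → 000000000011000 = 24

24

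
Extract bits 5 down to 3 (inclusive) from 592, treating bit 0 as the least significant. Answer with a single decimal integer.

v = 0001001010000
Shift right by 3: 0001001010
Mask low 3 bits: 010 = 2

2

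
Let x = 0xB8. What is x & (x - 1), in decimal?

176

x = 10111000 = 184
x - 1 = 10110111
AND   = 10110000 = 176
(x & (x - 1) clears the lowest set bit of x.)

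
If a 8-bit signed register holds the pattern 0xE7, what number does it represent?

-25

pattern = 11100111 (MSB is 1 ⇒ negative)
Invert: 00011000, add 1 → 00011001 = 25, so the value is -25.
(Equivalently: 231 - 2^8 = 231 - 256 = -25.)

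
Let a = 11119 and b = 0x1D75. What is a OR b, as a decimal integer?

11119 = 10101101101111
0x1D75 = 01110101110101
 OR → 11111101111111 = 16255

16255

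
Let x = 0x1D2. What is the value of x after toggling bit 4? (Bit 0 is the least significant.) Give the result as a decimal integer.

450

x = 0111010010
bit 4 is currently 1; toggle it via x ^ (1 << 4) = x ^ 16
→ 0111000010 = 450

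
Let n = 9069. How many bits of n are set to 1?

8

9069 = 10001101101101
Count the 1s: 1 + 1 + 1 + 1 + 1 + 1 + 1 + 1 = 8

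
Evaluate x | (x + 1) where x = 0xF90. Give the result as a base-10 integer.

x = 111110010000 = 3984
x + 1 = 111110010001
OR    = 111110010001 = 3985
(x | (x + 1) sets the lowest cleared bit.)

3985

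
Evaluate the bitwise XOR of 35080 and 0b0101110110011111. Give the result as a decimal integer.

54423

35080 = 1000100100001000
b = 0101110110011111
XOR → 1101010010010111 = 54423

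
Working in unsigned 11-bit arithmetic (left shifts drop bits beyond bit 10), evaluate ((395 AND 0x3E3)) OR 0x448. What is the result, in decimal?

395 = 00110001011
0x3E3 = 01111100011
→ AND → 00110000011 = 387
0x448 = 10001001000
→ OR → 10111001011 = 1483

1483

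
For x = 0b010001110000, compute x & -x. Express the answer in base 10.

x = 10001110000 = 1136
-x (two's complement) = …01110010000
AND   = 00000010000 = 16
(x & -x isolates the lowest set bit of x.)

16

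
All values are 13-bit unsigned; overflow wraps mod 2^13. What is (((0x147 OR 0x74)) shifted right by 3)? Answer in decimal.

0x147 = 0000101000111
0x74 = 0000001110100
→ OR → 0000101110111 = 375
→ shifted right by 3 → 0000000101110 = 46

46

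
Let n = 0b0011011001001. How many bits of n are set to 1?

6

n = 11011001001
Count the 1s: 1 + 1 + 1 + 1 + 1 + 1 = 6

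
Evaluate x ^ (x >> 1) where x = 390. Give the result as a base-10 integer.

x = 110000110 = 390
x>>1 = 011000011
XOR  = 101000101 = 325
(x ^ (x >> 1) gives the standard binary-reflected Gray code of x.)

325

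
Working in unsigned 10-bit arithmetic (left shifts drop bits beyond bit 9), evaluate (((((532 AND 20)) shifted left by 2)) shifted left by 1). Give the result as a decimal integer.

160

532 = 1000010100
20 = 0000010100
→ AND → 0000010100 = 20
→ shifted left by 2 (mod 2^10) → 0001010000 = 80
→ shifted left by 1 (mod 2^10) → 0010100000 = 160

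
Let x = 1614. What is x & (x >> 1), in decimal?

x = 11001001110 = 1614
x>>1 = 01100100111
AND  = 01000000110 = 518
(x & (x >> 1) has a 1 wherever x has two consecutive 1 bits.)

518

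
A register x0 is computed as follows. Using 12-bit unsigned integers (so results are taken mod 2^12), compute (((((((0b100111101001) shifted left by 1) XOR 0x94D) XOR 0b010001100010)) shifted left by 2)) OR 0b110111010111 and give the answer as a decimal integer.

0b100111101001 = 100111101001
→ shifted left by 1 (mod 2^12) → 001111010010 = 978
0x94D = 100101001101
→ XOR → 101010011111 = 2719
0b010001100010 = 010001100010
→ XOR → 111011111101 = 3837
→ shifted left by 2 (mod 2^12) → 101111110100 = 3060
0b110111010111 = 110111010111
→ OR → 111111110111 = 4087

4087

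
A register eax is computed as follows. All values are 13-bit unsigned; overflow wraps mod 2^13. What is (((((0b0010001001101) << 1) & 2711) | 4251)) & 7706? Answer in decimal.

0b0010001001101 = 0010001001101
→ << 1 (mod 2^13) → 0100010011010 = 2202
2711 = 0101010010111
→ & → 0100010010010 = 2194
4251 = 1000010011011
→ | → 1100010011011 = 6299
7706 = 1111000011010
→ & → 1100000011010 = 6170

6170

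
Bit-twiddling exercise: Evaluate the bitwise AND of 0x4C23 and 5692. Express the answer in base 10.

1056

0x4C23 = 100110000100011
5692 = 001011000111100
AND → 000010000100000 = 1056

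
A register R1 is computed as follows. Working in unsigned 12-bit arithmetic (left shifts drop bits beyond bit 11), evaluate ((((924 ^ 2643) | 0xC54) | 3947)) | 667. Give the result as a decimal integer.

4095

924 = 001110011100
2643 = 101001010011
→ ^ → 100111001111 = 2511
0xC54 = 110001010100
→ | → 110111011111 = 3551
3947 = 111101101011
→ | → 111111111111 = 4095
667 = 001010011011
→ | → 111111111111 = 4095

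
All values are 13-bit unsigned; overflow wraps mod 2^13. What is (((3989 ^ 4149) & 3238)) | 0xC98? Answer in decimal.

3256

3989 = 0111110010101
4149 = 1000000110101
→ ^ → 1111110100000 = 8096
3238 = 0110010100110
→ & → 0110010100000 = 3232
0xC98 = 0110010011000
→ | → 0110010111000 = 3256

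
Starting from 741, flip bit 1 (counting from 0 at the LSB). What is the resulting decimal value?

x = 1011100101
bit 1 is currently 0; toggle it via x ^ (1 << 1) = x ^ 2
→ 1011100111 = 743

743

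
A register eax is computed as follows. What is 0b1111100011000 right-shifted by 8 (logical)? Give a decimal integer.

x = 1111100011000
shift right by 8 → 0000000011111 = 31
(equivalently, floor(7960 / 256))

31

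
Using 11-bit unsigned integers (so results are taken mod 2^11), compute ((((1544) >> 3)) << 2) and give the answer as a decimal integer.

772

1544 = 11000001000
→ >> 3 → 00011000001 = 193
→ << 2 (mod 2^11) → 01100000100 = 772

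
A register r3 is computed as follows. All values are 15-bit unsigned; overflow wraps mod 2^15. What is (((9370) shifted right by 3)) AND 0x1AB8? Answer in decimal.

144

9370 = 010010010011010
→ shifted right by 3 → 000010010010011 = 1171
0x1AB8 = 001101010111000
→ AND → 000000010010000 = 144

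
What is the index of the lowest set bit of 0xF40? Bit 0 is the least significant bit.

0xF40 = 111101000000
Trailing zeros: 6, so the lowest set bit is bit 6 (value 64).

6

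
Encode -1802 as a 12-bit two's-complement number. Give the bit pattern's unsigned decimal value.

1802 in 12 bits: 011100001010
Invert: 100011110101
Add 1:  100011110110 = 2294
(Check: 2^12 - 1802 = 4096 - 1802 = 2294.)

2294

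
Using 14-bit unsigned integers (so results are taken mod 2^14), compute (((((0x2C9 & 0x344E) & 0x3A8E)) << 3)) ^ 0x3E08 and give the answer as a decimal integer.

15944

0x2C9 = 00001011001001
0x344E = 11010001001110
→ & → 00000001001000 = 72
0x3A8E = 11101010001110
→ & → 00000000001000 = 8
→ << 3 (mod 2^14) → 00000001000000 = 64
0x3E08 = 11111000001000
→ ^ → 11111001001000 = 15944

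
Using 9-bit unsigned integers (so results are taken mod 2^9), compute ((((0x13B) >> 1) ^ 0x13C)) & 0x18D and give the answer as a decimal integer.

0x13B = 100111011
→ >> 1 → 010011101 = 157
0x13C = 100111100
→ ^ → 110100001 = 417
0x18D = 110001101
→ & → 110000001 = 385

385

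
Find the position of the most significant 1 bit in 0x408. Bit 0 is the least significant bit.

0x408 = 10000001000
The topmost 1 is at position 10 (since 2^10 = 1024 ≤ 1032 < 2048).

10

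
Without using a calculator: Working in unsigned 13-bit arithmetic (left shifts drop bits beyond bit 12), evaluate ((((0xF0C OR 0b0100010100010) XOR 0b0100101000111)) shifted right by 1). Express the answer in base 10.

0xF0C = 0111100001100
0b0100010100010 = 0100010100010
→ OR → 0111110101110 = 4014
0b0100101000111 = 0100101000111
→ XOR → 0011011101001 = 1769
→ shifted right by 1 → 0001101110100 = 884

884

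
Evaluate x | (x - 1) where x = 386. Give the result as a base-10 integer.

387

x = 110000010 = 386
x - 1 = 110000001
OR    = 110000011 = 387
(x | (x - 1) sets all bits below the lowest set bit.)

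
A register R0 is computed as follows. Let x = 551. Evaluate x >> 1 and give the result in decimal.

275

551 = 1000100111
shift right by 1 → 0100010011 = 275
(equivalently, floor(551 / 2))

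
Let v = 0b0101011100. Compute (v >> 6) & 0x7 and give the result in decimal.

5

v = 0101011100
Shift right by 6: 0101
Mask low 3 bits: 101 = 5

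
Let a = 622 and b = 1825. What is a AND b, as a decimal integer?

544

622 = 01001101110
1825 = 11100100001
AND → 01000100000 = 544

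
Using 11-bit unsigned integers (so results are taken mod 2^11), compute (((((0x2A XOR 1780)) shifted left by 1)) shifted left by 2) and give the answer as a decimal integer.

0x2A = 00000101010
1780 = 11011110100
→ XOR → 11011011110 = 1758
→ shifted left by 1 (mod 2^11) → 10110111100 = 1468
→ shifted left by 2 (mod 2^11) → 11011110000 = 1776

1776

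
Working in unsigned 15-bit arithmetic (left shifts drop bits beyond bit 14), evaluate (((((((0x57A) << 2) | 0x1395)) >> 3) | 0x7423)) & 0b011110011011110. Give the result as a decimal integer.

13534

0x57A = 000010101111010
→ << 2 (mod 2^15) → 001010111101000 = 5608
0x1395 = 001001110010101
→ | → 001011111111101 = 6141
→ >> 3 → 000001011111111 = 767
0x7423 = 111010000100011
→ | → 111011011111111 = 30463
0b011110011011110 = 011110011011110
→ & → 011010011011110 = 13534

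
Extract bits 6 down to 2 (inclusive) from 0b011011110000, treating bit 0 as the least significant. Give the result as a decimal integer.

v = 011011110000
Shift right by 2: 0110111100
Mask low 5 bits: 11100 = 28

28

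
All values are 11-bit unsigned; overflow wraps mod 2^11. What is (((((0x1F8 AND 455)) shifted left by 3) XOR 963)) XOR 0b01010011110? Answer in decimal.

1885

0x1F8 = 00111111000
455 = 00111000111
→ AND → 00111000000 = 448
→ shifted left by 3 (mod 2^11) → 11000000000 = 1536
963 = 01111000011
→ XOR → 10111000011 = 1475
0b01010011110 = 01010011110
→ XOR → 11101011101 = 1885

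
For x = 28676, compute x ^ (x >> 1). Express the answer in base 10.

18438

x = 111000000000100 = 28676
x>>1 = 011100000000010
XOR  = 100100000000110 = 18438
(x ^ (x >> 1) gives the standard binary-reflected Gray code of x.)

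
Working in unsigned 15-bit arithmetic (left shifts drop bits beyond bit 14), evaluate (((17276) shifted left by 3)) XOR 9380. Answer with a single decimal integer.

17276 = 100001101111100
→ shifted left by 3 (mod 2^15) → 001101111100000 = 7136
9380 = 010010010100100
→ XOR → 011111101000100 = 16196

16196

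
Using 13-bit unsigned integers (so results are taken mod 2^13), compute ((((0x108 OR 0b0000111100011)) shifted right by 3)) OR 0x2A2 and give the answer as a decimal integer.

703

0x108 = 0000100001000
0b0000111100011 = 0000111100011
→ OR → 0000111101011 = 491
→ shifted right by 3 → 0000000111101 = 61
0x2A2 = 0001010100010
→ OR → 0001010111111 = 703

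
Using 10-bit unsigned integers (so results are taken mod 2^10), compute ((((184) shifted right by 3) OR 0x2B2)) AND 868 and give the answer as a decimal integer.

548

184 = 0010111000
→ shifted right by 3 → 0000010111 = 23
0x2B2 = 1010110010
→ OR → 1010110111 = 695
868 = 1101100100
→ AND → 1000100100 = 548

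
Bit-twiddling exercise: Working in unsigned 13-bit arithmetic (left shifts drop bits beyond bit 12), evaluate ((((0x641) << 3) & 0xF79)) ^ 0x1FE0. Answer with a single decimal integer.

7656

0x641 = 0011001000001
→ << 3 (mod 2^13) → 1001000001000 = 4616
0xF79 = 0111101111001
→ & → 0001000001000 = 520
0x1FE0 = 1111111100000
→ ^ → 1110111101000 = 7656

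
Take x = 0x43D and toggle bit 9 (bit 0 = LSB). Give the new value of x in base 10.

1597

x = 010000111101
bit 9 is currently 0; toggle it via x ^ (1 << 9) = x ^ 512
→ 011000111101 = 1597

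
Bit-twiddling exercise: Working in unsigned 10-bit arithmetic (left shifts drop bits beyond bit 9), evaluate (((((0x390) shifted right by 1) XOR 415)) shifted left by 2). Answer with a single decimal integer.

0x390 = 1110010000
→ shifted right by 1 → 0111001000 = 456
415 = 0110011111
→ XOR → 0001010111 = 87
→ shifted left by 2 (mod 2^10) → 0101011100 = 348

348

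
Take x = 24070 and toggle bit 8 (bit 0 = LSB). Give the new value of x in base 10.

x = 101111000000110
bit 8 is currently 0; toggle it via x ^ (1 << 8) = x ^ 256
→ 101111100000110 = 24326

24326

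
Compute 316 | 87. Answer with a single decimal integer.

383

316 = 100111100
87 = 001010111
 OR → 101111111 = 383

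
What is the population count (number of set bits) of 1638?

1638 = 11001100110
Count the 1s: 1 + 1 + 1 + 1 + 1 + 1 = 6

6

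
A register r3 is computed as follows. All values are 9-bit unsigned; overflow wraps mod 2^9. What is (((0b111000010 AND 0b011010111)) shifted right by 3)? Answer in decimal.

0b111000010 = 111000010
0b011010111 = 011010111
→ AND → 011000010 = 194
→ shifted right by 3 → 000011000 = 24

24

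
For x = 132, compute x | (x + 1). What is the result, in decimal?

x = 10000100 = 132
x + 1 = 10000101
OR    = 10000101 = 133
(x | (x + 1) sets the lowest cleared bit.)

133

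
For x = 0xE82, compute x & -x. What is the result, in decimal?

2

x = 111010000010 = 3714
-x (two's complement) = …000101111110
AND   = 000000000010 = 2
(x & -x isolates the lowest set bit of x.)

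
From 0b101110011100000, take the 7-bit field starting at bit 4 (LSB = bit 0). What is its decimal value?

v = 101110011100000
Shift right by 4: 10111001110
Mask low 7 bits: 1001110 = 78

78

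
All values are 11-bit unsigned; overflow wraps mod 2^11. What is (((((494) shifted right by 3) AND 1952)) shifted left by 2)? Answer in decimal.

128

494 = 00111101110
→ shifted right by 3 → 00000111101 = 61
1952 = 11110100000
→ AND → 00000100000 = 32
→ shifted left by 2 (mod 2^11) → 00010000000 = 128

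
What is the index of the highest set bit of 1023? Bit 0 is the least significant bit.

1023 = 1111111111
The topmost 1 is at position 9 (since 2^9 = 512 ≤ 1023 < 1024).

9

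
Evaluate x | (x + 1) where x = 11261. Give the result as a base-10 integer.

11263

x = 10101111111101 = 11261
x + 1 = 10101111111110
OR    = 10101111111111 = 11263
(x | (x + 1) sets the lowest cleared bit.)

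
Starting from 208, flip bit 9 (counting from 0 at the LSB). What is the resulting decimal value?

x = 0011010000
bit 9 is currently 0; toggle it via x ^ (1 << 9) = x ^ 512
→ 1011010000 = 720

720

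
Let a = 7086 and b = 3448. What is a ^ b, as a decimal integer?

5846

7086 = 1101110101110
3448 = 0110101111000
XOR → 1011011010110 = 5846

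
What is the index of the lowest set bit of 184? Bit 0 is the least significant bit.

3

184 = 10111000
Trailing zeros: 3, so the lowest set bit is bit 3 (value 8).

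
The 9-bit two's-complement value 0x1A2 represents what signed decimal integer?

-94

pattern = 110100010 (MSB is 1 ⇒ negative)
Invert: 001011101, add 1 → 001011110 = 94, so the value is -94.
(Equivalently: 418 - 2^9 = 418 - 512 = -94.)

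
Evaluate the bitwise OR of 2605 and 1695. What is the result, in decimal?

2605 = 101000101101
1695 = 011010011111
 OR → 111010111111 = 3775

3775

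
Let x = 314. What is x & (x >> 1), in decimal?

x = 100111010 = 314
x>>1 = 010011101
AND  = 000011000 = 24
(x & (x >> 1) has a 1 wherever x has two consecutive 1 bits.)

24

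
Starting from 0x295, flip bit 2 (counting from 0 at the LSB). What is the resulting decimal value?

x = 1010010101
bit 2 is currently 1; toggle it via x ^ (1 << 2) = x ^ 4
→ 1010010001 = 657

657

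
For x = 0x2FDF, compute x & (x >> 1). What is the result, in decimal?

x = 10111111011111 = 12255
x>>1 = 01011111101111
AND  = 00011111001111 = 1999
(x & (x >> 1) has a 1 wherever x has two consecutive 1 bits.)

1999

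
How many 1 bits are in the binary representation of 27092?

8

27092 = 110100111010100
Count the 1s: 1 + 1 + 1 + 1 + 1 + 1 + 1 + 1 = 8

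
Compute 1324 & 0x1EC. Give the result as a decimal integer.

300

1324 = 10100101100
0x1EC = 00111101100
AND → 00100101100 = 300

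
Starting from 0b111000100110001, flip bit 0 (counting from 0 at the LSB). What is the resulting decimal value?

28976

x = 111000100110001
bit 0 is currently 1; toggle it via x ^ (1 << 0) = x ^ 1
→ 111000100110000 = 28976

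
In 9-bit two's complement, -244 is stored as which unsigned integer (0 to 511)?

244 in 9 bits: 011110100
Invert: 100001011
Add 1:  100001100 = 268
(Check: 2^9 - 244 = 512 - 244 = 268.)

268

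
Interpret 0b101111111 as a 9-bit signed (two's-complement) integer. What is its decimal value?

-129

pattern = 101111111 (MSB is 1 ⇒ negative)
Invert: 010000000, add 1 → 010000001 = 129, so the value is -129.
(Equivalently: 383 - 2^9 = 383 - 512 = -129.)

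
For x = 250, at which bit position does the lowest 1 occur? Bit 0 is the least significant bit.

250 = 11111010
Trailing zeros: 1, so the lowest set bit is bit 1 (value 2).

1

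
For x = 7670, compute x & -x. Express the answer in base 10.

2

x = 1110111110110 = 7670
-x (two's complement) = …0001000001010
AND   = 0000000000010 = 2
(x & -x isolates the lowest set bit of x.)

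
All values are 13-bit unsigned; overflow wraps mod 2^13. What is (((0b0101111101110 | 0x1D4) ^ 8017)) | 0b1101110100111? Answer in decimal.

8111

0b0101111101110 = 0101111101110
0x1D4 = 0000111010100
→ | → 0101111111110 = 3070
8017 = 1111101010001
→ ^ → 1010010101111 = 5295
0b1101110100111 = 1101110100111
→ | → 1111110101111 = 8111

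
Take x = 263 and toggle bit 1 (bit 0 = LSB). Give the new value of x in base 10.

261

x = 100000111
bit 1 is currently 1; toggle it via x ^ (1 << 1) = x ^ 2
→ 100000101 = 261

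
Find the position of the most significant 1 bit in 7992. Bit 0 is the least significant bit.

7992 = 1111100111000
The topmost 1 is at position 12 (since 2^12 = 4096 ≤ 7992 < 8192).

12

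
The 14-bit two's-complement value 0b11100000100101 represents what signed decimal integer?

pattern = 11100000100101 (MSB is 1 ⇒ negative)
Invert: 00011111011010, add 1 → 00011111011011 = 2011, so the value is -2011.
(Equivalently: 14373 - 2^14 = 14373 - 16384 = -2011.)

-2011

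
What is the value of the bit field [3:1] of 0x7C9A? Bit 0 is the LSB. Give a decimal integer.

v = 111110010011010
Shift right by 1: 11111001001101
Mask low 3 bits: 101 = 5

5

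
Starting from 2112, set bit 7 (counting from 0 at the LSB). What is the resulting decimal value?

2240

x = 100001000000
bit 7 is currently 0; set it via x | (1 << 7) = x | 128
→ 100011000000 = 2240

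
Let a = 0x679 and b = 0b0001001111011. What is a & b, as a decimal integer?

633

0x679 = 11001111001
b = 01001111011
AND → 01001111001 = 633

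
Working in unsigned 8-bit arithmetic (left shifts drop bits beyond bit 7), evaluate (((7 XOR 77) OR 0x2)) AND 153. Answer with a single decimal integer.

8

7 = 00000111
77 = 01001101
→ XOR → 01001010 = 74
0x2 = 00000010
→ OR → 01001010 = 74
153 = 10011001
→ AND → 00001000 = 8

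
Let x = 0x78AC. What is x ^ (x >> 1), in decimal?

x = 111100010101100 = 30892
x>>1 = 011110001010110
XOR  = 100010011111010 = 17658
(x ^ (x >> 1) gives the standard binary-reflected Gray code of x.)

17658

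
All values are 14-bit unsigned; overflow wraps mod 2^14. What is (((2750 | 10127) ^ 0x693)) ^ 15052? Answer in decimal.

5088

2750 = 00101010111110
10127 = 10011110001111
→ | → 10111110111111 = 12223
0x693 = 00011010010011
→ ^ → 10100100101100 = 10540
15052 = 11101011001100
→ ^ → 01001111100000 = 5088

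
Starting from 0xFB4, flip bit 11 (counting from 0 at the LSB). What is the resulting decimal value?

x = 00111110110100
bit 11 is currently 1; toggle it via x ^ (1 << 11) = x ^ 2048
→ 00011110110100 = 1972

1972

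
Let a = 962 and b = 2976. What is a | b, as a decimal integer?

3042

962 = 001111000010
2976 = 101110100000
 OR → 101111100010 = 3042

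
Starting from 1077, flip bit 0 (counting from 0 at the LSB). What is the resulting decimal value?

x = 10000110101
bit 0 is currently 1; toggle it via x ^ (1 << 0) = x ^ 1
→ 10000110100 = 1076

1076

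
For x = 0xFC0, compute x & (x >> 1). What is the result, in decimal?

x = 111111000000 = 4032
x>>1 = 011111100000
AND  = 011111000000 = 1984
(x & (x >> 1) has a 1 wherever x has two consecutive 1 bits.)

1984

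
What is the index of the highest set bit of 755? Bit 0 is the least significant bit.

755 = 1011110011
The topmost 1 is at position 9 (since 2^9 = 512 ≤ 755 < 1024).

9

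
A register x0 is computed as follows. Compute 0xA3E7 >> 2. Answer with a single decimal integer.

10489

0xA3E7 = 1010001111100111
shift right by 2 → 0010100011111001 = 10489
(equivalently, floor(41959 / 4))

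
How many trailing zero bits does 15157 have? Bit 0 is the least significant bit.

0

15157 = 11101100110101
Trailing zeros: 0, so the lowest set bit is bit 0 (value 1).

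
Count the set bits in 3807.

10

3807 = 111011011111
Count the 1s: 1 + 1 + 1 + 1 + 1 + 1 + 1 + 1 + 1 + 1 = 10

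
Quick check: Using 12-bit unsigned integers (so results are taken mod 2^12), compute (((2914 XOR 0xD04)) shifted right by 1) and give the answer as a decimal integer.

819

2914 = 101101100010
0xD04 = 110100000100
→ XOR → 011001100110 = 1638
→ shifted right by 1 → 001100110011 = 819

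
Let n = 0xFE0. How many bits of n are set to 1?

0xFE0 = 111111100000
Count the 1s: 1 + 1 + 1 + 1 + 1 + 1 + 1 = 7

7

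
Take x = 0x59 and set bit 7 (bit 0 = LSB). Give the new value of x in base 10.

x = 001011001
bit 7 is currently 0; set it via x | (1 << 7) = x | 128
→ 011011001 = 217

217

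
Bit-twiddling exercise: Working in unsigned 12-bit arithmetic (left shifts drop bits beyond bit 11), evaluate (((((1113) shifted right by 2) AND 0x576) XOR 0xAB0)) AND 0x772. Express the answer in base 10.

1113 = 010001011001
→ shifted right by 2 → 000100010110 = 278
0x576 = 010101110110
→ AND → 000100010110 = 278
0xAB0 = 101010110000
→ XOR → 101110100110 = 2982
0x772 = 011101110010
→ AND → 001100100010 = 802

802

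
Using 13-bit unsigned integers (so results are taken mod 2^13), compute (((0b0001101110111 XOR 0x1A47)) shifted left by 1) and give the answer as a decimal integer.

4704

0b0001101110111 = 0001101110111
0x1A47 = 1101001000111
→ XOR → 1100100110000 = 6448
→ shifted left by 1 (mod 2^13) → 1001001100000 = 4704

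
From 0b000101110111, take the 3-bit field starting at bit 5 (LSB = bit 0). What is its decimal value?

3

v = 000101110111
Shift right by 5: 0001011
Mask low 3 bits: 011 = 3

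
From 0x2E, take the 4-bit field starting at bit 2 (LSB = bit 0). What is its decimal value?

v = 0000000101110
Shift right by 2: 00000001011
Mask low 4 bits: 1011 = 11

11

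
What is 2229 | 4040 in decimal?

4093

2229 = 100010110101
4040 = 111111001000
 OR → 111111111101 = 4093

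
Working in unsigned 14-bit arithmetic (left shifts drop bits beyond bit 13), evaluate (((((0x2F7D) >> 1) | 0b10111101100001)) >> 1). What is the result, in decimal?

0x2F7D = 10111101111101
→ >> 1 → 01011110111110 = 6078
0b10111101100001 = 10111101100001
→ | → 11111111111111 = 16383
→ >> 1 → 01111111111111 = 8191

8191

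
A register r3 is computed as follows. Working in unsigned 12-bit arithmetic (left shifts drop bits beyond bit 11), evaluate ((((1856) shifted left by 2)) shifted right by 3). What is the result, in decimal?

1856 = 011101000000
→ shifted left by 2 (mod 2^12) → 110100000000 = 3328
→ shifted right by 3 → 000110100000 = 416

416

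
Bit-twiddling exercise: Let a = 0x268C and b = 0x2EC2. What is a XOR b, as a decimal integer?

0x268C = 10011010001100
0x2EC2 = 10111011000010
XOR → 00100001001110 = 2126

2126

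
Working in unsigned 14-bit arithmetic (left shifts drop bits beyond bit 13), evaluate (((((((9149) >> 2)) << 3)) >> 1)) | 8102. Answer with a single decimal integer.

9149 = 10001110111101
→ >> 2 → 00100011101111 = 2287
→ << 3 (mod 2^14) → 00011101111000 = 1912
→ >> 1 → 00001110111100 = 956
8102 = 01111110100110
→ | → 01111110111110 = 8126

8126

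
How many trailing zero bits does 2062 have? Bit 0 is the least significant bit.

2062 = 100000001110
Trailing zeros: 1, so the lowest set bit is bit 1 (value 2).

1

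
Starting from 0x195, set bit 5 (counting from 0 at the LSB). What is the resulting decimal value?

x = 110010101
bit 5 is currently 0; set it via x | (1 << 5) = x | 32
→ 110110101 = 437

437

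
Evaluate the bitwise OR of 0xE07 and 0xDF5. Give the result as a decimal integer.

4087

0xE07 = 111000000111
0xDF5 = 110111110101
 OR → 111111110111 = 4087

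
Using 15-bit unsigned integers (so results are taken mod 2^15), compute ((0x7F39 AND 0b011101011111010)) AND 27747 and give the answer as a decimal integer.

0x7F39 = 111111100111001
0b011101011111010 = 011101011111010
→ AND → 011101000111000 = 14904
27747 = 110110001100011
→ AND → 010100000100000 = 10272

10272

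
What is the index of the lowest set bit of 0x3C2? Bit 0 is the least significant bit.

1

0x3C2 = 1111000010
Trailing zeros: 1, so the lowest set bit is bit 1 (value 2).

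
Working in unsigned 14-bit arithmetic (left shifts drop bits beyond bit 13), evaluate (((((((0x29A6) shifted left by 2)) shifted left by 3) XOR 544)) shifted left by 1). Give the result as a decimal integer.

11712

0x29A6 = 10100110100110
→ shifted left by 2 (mod 2^14) → 10011010011000 = 9880
→ shifted left by 3 (mod 2^14) → 11010011000000 = 13504
544 = 00001000100000
→ XOR → 11011011100000 = 14048
→ shifted left by 1 (mod 2^14) → 10110111000000 = 11712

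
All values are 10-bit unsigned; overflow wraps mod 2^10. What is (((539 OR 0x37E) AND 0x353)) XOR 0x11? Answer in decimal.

539 = 1000011011
0x37E = 1101111110
→ OR → 1101111111 = 895
0x353 = 1101010011
→ AND → 1101010011 = 851
0x11 = 0000010001
→ XOR → 1101000010 = 834

834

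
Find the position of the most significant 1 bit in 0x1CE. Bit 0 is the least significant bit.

8

0x1CE = 111001110
The topmost 1 is at position 8 (since 2^8 = 256 ≤ 462 < 512).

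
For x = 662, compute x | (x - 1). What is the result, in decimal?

x = 1010010110 = 662
x - 1 = 1010010101
OR    = 1010010111 = 663
(x | (x - 1) sets all bits below the lowest set bit.)

663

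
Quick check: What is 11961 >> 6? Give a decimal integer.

186

11961 = 10111010111001
shift right by 6 → 00000010111010 = 186
(equivalently, floor(11961 / 64))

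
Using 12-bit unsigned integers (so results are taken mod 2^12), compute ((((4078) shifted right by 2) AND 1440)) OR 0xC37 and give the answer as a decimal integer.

3511

4078 = 111111101110
→ shifted right by 2 → 001111111011 = 1019
1440 = 010110100000
→ AND → 000110100000 = 416
0xC37 = 110000110111
→ OR → 110110110111 = 3511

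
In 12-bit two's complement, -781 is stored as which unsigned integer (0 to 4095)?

781 in 12 bits: 001100001101
Invert: 110011110010
Add 1:  110011110011 = 3315
(Check: 2^12 - 781 = 4096 - 781 = 3315.)

3315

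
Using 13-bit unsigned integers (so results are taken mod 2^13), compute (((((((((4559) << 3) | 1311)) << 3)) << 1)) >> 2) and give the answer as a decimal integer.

1532

4559 = 1000111001111
→ << 3 (mod 2^13) → 0111001111000 = 3704
1311 = 0010100011111
→ | → 0111101111111 = 3967
→ << 3 (mod 2^13) → 1101111111000 = 7160
→ << 1 (mod 2^13) → 1011111110000 = 6128
→ >> 2 → 0010111111100 = 1532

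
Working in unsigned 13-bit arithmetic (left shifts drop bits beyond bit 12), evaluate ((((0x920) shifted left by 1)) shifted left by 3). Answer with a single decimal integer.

4608

0x920 = 0100100100000
→ shifted left by 1 (mod 2^13) → 1001001000000 = 4672
→ shifted left by 3 (mod 2^13) → 1001000000000 = 4608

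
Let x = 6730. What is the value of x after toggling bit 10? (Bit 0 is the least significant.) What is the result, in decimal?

x = 1101001001010
bit 10 is currently 0; toggle it via x ^ (1 << 10) = x ^ 1024
→ 1111001001010 = 7754

7754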